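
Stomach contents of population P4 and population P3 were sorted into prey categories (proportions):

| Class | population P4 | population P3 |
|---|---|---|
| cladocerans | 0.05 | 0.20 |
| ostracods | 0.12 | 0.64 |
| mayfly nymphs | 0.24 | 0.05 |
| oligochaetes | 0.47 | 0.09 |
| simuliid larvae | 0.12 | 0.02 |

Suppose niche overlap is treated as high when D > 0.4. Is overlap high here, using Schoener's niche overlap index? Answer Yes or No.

Σ|p₁ᵢ − p₂ᵢ| = 0.15 + 0.52 + 0.19 + 0.38 + 0.10 = 1.34
D = 1 − ½ × 1.34 = 1 − 0.670 = 0.3300
D = 0.3300 < 0.4 → No.

No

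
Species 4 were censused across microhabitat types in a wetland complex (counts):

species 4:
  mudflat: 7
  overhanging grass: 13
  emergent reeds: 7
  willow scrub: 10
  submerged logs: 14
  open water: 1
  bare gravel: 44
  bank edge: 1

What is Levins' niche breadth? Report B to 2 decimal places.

Proportions for species 4 (n=97): 7/97=0.0722, 13/97=0.1340, 7/97=0.0722, 10/97=0.1031, 14/97=0.1443, 1/97=0.0103, 44/97=0.4536, 1/97=0.0103
Σpᵢ² = 0.0722² + 0.1340² + 0.0722² + 0.1031² + 0.1443² + 0.0103² + 0.4536² + 0.0103² = 0.005213 + 0.017956 + 0.005213 + 0.010630 + 0.020822 + 0.000106 + 0.205753 + 0.000106 = 0.265799
B = 1 / 0.265799 = 3.7622

3.76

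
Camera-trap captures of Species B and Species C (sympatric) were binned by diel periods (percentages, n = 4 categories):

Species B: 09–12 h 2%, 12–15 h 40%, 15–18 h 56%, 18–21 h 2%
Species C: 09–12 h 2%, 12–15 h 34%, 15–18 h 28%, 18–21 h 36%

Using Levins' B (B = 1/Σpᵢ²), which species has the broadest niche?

Convert percentages to proportions (divide by 100).
Σp_Bᵢ² = 0.02² + 0.40² + 0.56² + 0.02² = 0.0004 + 0.1600 + 0.3136 + 0.0004 = 0.4744
B_B = 1 / 0.4744 = 2.1079
Σp_Cᵢ² = 0.02² + 0.34² + 0.28² + 0.36² = 0.0004 + 0.1156 + 0.0784 + 0.1296 = 0.3240
B_C = 1 / 0.3240 = 3.0864
Highest B → broadest niche (most generalist): Species C (B = 3.09).

Species C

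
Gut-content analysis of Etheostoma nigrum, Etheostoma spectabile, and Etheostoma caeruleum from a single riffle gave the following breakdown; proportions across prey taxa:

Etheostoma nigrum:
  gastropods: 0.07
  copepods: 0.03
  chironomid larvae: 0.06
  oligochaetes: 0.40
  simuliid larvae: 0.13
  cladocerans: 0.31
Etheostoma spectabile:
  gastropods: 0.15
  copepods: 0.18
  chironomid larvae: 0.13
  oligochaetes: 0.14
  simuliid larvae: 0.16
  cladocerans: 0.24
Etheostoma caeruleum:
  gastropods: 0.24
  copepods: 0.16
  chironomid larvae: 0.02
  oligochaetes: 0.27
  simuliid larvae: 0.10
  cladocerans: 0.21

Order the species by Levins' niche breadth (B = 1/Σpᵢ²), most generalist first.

Etheostoma spectabile > Etheostoma caeruleum > Etheostoma nigrum

Σp_nigrᵢ² = 0.07² + 0.03² + 0.06² + 0.40² + 0.13² + 0.31² = 0.0049 + 0.0009 + 0.0036 + 0.1600 + 0.0169 + 0.0961 = 0.2824
B_nigr = 1 / 0.2824 = 3.5411
Σp_specᵢ² = 0.15² + 0.18² + 0.13² + 0.14² + 0.16² + 0.24² = 0.0225 + 0.0324 + 0.0169 + 0.0196 + 0.0256 + 0.0576 = 0.1746
B_spec = 1 / 0.1746 = 5.7274
Σp_caerᵢ² = 0.24² + 0.16² + 0.02² + 0.27² + 0.10² + 0.21² = 0.0576 + 0.0256 + 0.0004 + 0.0729 + 0.0100 + 0.0441 = 0.2106
B_caer = 1 / 0.2106 = 4.7483
Ranking by B (broadest → narrowest): Etheostoma spectabile (5.73) > Etheostoma caeruleum (4.75) > Etheostoma nigrum (3.54)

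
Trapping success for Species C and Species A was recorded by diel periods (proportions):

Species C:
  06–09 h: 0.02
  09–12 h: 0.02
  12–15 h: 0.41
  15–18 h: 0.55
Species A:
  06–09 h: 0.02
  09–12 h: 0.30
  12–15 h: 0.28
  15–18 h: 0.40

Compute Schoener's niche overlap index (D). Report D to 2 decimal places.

Σ|p₁ᵢ − p₂ᵢ| = 0.00 + 0.28 + 0.13 + 0.15 = 0.56
D = 1 − ½ × 0.56 = 1 − 0.280 = 0.7200

0.72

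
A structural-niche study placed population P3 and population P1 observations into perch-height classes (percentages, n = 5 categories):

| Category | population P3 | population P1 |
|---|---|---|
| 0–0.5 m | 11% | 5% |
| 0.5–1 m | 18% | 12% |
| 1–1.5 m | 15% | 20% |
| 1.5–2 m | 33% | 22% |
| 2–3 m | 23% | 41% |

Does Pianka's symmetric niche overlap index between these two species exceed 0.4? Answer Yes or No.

Yes

Convert percentages to proportions (divide by 100).
Σ p₁ᵢp₂ᵢ = 0.0055 + 0.0216 + 0.0300 + 0.0726 + 0.0943 = 0.2240
Σp_1ᵢ² = 0.11² + 0.18² + 0.15² + 0.33² + 0.23² = 0.0121 + 0.0324 + 0.0225 + 0.1089 + 0.0529 = 0.2288
Σp_2ᵢ² = 0.05² + 0.12² + 0.20² + 0.22² + 0.41² = 0.0025 + 0.0144 + 0.0400 + 0.0484 + 0.1681 = 0.2734
O = 0.2240 / √(0.2288 × 0.2734) = 0.2240 / 0.25011 = 0.8956
O = 0.8956 > 0.4 → Yes.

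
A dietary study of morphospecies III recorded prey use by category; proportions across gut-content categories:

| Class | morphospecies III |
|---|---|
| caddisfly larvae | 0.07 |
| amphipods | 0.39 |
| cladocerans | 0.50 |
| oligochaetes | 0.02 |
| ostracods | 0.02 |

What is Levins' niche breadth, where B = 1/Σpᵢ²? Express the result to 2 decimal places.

2.45

Σpᵢ² = 0.07² + 0.39² + 0.50² + 0.02² + 0.02² = 0.0049 + 0.1521 + 0.2500 + 0.0004 + 0.0004 = 0.4078
B = 1 / 0.4078 = 2.4522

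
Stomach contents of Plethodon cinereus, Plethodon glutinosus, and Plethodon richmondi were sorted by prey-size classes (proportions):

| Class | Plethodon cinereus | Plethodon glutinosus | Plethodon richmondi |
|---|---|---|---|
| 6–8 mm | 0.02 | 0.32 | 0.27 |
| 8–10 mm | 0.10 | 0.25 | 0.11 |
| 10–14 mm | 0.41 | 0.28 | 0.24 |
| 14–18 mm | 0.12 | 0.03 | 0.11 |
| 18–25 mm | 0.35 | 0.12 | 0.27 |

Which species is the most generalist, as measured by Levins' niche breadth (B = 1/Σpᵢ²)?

Plethodon richmondi

Σp_cineᵢ² = 0.02² + 0.10² + 0.41² + 0.12² + 0.35² = 0.0004 + 0.0100 + 0.1681 + 0.0144 + 0.1225 = 0.3154
B_cine = 1 / 0.3154 = 3.1706
Σp_glutᵢ² = 0.32² + 0.25² + 0.28² + 0.03² + 0.12² = 0.1024 + 0.0625 + 0.0784 + 0.0009 + 0.0144 = 0.2586
B_glut = 1 / 0.2586 = 3.8670
Σp_richᵢ² = 0.27² + 0.11² + 0.24² + 0.11² + 0.27² = 0.0729 + 0.0121 + 0.0576 + 0.0121 + 0.0729 = 0.2276
B_rich = 1 / 0.2276 = 4.3937
Highest B → broadest niche (most generalist): Plethodon richmondi (B = 4.39).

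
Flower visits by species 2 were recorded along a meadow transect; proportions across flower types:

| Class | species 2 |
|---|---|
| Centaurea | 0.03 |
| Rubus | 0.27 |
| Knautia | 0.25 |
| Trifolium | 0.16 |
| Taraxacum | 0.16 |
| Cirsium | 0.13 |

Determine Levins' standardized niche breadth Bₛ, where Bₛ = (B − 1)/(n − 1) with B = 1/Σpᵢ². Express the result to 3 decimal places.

0.778

Σpᵢ² = 0.03² + 0.27² + 0.25² + 0.16² + 0.16² + 0.13² = 0.0009 + 0.0729 + 0.0625 + 0.0256 + 0.0256 + 0.0169 = 0.2044
B = 1 / 0.2044 = 4.89237
Bₛ = (B − 1)/(n − 1) = (4.89237 − 1)/(6 − 1) = 3.89237/5 = 0.77847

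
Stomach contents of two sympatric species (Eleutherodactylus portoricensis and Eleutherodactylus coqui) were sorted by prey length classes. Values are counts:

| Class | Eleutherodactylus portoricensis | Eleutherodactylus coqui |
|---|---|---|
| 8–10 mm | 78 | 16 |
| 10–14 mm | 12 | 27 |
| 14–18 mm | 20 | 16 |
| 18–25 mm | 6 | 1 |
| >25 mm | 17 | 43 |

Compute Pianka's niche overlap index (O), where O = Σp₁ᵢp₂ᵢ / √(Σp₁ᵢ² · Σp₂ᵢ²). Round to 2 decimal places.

Proportions for Eleutherodactylus portoricensis (n=133): 78/133=0.5865, 12/133=0.0902, 20/133=0.1504, 6/133=0.0451, 17/133=0.1278
Proportions for Eleutherodactylus coqui (n=103): 16/103=0.1553, 27/103=0.2621, 16/103=0.1553, 1/103=0.0097, 43/103=0.4175
Σ p₁ᵢp₂ᵢ = 0.091083 + 0.023641 + 0.023357 + 0.000437 + 0.053357 = 0.191875
Σp_1ᵢ² = 0.5865² + 0.0902² + 0.1504² + 0.0451² + 0.1278² = 0.343982 + 0.008136 + 0.022620 + 0.002034 + 0.016333 = 0.393105
Σp_2ᵢ² = 0.1553² + 0.2621² + 0.1553² + 0.0097² + 0.4175² = 0.024118 + 0.068696 + 0.024118 + 0.000094 + 0.174306 = 0.291332
O = 0.191875 / √(0.393105 × 0.291332) = 0.191875 / 0.3384140 = 0.5670

0.57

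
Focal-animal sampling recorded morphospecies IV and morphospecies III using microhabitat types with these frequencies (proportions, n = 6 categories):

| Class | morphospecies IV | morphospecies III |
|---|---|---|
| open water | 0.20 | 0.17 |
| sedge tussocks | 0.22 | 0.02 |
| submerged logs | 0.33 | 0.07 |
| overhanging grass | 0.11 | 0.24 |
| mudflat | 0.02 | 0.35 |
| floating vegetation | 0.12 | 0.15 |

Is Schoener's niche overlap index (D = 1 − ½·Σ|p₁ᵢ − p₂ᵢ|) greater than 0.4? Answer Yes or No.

Σ|p₁ᵢ − p₂ᵢ| = 0.03 + 0.20 + 0.26 + 0.13 + 0.33 + 0.03 = 0.98
D = 1 − ½ × 0.98 = 1 − 0.490 = 0.5100
D = 0.5100 > 0.4 → Yes.

Yes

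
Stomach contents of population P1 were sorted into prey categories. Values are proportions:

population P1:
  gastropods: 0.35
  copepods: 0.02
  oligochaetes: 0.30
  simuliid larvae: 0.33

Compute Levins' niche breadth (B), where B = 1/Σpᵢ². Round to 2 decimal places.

3.11

Σpᵢ² = 0.35² + 0.02² + 0.30² + 0.33² = 0.1225 + 0.0004 + 0.0900 + 0.1089 = 0.3218
B = 1 / 0.3218 = 3.1075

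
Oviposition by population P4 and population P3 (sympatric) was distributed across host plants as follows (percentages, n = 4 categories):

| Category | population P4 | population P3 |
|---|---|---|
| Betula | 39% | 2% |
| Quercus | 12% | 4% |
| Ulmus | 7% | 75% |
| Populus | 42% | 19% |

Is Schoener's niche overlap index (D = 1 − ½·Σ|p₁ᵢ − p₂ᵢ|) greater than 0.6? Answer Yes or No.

Convert percentages to proportions (divide by 100).
Σ|p₁ᵢ − p₂ᵢ| = 0.37 + 0.08 + 0.68 + 0.23 = 1.36
D = 1 − ½ × 1.36 = 1 − 0.680 = 0.3200
D = 0.3200 < 0.6 → No.

No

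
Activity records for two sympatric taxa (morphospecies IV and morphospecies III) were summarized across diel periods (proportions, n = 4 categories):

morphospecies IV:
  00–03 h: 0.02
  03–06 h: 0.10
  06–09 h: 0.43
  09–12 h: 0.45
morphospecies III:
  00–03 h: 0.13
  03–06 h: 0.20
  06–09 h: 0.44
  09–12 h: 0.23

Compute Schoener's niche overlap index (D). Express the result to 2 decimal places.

Σ|p₁ᵢ − p₂ᵢ| = 0.11 + 0.10 + 0.01 + 0.22 = 0.44
D = 1 − ½ × 0.44 = 1 − 0.220 = 0.7800

0.78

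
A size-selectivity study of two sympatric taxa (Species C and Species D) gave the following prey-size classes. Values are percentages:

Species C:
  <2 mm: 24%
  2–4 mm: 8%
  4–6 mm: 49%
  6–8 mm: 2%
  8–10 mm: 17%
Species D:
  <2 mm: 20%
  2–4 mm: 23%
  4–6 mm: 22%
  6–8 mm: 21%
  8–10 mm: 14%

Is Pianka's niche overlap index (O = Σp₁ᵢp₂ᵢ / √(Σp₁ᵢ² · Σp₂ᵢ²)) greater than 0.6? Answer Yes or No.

Yes

Convert percentages to proportions (divide by 100).
Σ p₁ᵢp₂ᵢ = 0.0480 + 0.0184 + 0.1078 + 0.0042 + 0.0238 = 0.2022
Σp_1ᵢ² = 0.24² + 0.08² + 0.49² + 0.02² + 0.17² = 0.0576 + 0.0064 + 0.2401 + 0.0004 + 0.0289 = 0.3334
Σp_2ᵢ² = 0.20² + 0.23² + 0.22² + 0.21² + 0.14² = 0.0400 + 0.0529 + 0.0484 + 0.0441 + 0.0196 = 0.2050
O = 0.2022 / √(0.3334 × 0.2050) = 0.2022 / 0.26143 = 0.7734
O = 0.7734 > 0.6 → Yes.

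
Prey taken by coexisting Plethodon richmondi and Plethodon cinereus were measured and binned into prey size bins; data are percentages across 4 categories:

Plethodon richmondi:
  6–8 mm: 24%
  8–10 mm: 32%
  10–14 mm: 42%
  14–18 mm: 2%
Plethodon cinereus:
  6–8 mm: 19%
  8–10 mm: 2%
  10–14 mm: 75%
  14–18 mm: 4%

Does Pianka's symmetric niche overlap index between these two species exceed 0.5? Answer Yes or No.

Yes

Convert percentages to proportions (divide by 100).
Σ p₁ᵢp₂ᵢ = 0.0456 + 0.0064 + 0.3150 + 0.0008 = 0.3678
Σp_1ᵢ² = 0.24² + 0.32² + 0.42² + 0.02² = 0.0576 + 0.1024 + 0.1764 + 0.0004 = 0.3368
Σp_2ᵢ² = 0.19² + 0.02² + 0.75² + 0.04² = 0.0361 + 0.0004 + 0.5625 + 0.0016 = 0.6006
O = 0.3678 / √(0.3368 × 0.6006) = 0.3678 / 0.44976 = 0.8178
O = 0.8178 > 0.5 → Yes.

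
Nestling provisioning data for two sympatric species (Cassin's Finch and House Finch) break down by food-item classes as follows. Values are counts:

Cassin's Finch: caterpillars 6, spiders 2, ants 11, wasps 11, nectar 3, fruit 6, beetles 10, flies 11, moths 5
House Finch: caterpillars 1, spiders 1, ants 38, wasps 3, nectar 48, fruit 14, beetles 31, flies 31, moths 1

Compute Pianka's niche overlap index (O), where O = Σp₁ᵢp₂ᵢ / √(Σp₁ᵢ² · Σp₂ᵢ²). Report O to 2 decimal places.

0.73

Proportions for Cassin's Finch (n=65): 6/65=0.0923, 2/65=0.0308, 11/65=0.1692, 11/65=0.1692, 3/65=0.0462, 6/65=0.0923, 10/65=0.1538, 11/65=0.1692, 5/65=0.0769
Proportions for House Finch (n=168): 1/168=0.0060, 1/168=0.0060, 38/168=0.2262, 3/168=0.0179, 48/168=0.2857, 14/168=0.0833, 31/168=0.1845, 31/168=0.1845, 1/168=0.0060
Σ p₁ᵢp₂ᵢ = 0.000554 + 0.000185 + 0.038273 + 0.003029 + 0.013199 + 0.007689 + 0.028376 + 0.031217 + 0.000461 = 0.122983
Σp_1ᵢ² = 0.0923² + 0.0308² + 0.1692² + 0.1692² + 0.0462² + 0.0923² + 0.1538² + 0.1692² + 0.0769² = 0.008519 + 0.000949 + 0.028629 + 0.028629 + 0.002134 + 0.008519 + 0.023654 + 0.028629 + 0.005914 = 0.135576
Σp_2ᵢ² = 0.0060² + 0.0060² + 0.2262² + 0.0179² + 0.2857² + 0.0833² + 0.1845² + 0.1845² + 0.0060² = 0.000036 + 0.000036 + 0.051166 + 0.000320 + 0.081624 + 0.006939 + 0.034040 + 0.034040 + 0.000036 = 0.208237
O = 0.122983 / √(0.135576 × 0.208237) = 0.122983 / 0.1680236 = 0.7319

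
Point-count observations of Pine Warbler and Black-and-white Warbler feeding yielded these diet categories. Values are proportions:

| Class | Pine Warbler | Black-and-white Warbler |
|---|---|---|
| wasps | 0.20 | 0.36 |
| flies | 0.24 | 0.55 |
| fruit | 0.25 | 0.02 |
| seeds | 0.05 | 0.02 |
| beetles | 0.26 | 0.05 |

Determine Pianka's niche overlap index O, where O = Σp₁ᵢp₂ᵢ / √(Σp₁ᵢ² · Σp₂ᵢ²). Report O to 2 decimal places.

0.70

Σ p₁ᵢp₂ᵢ = 0.0720 + 0.1320 + 0.0050 + 0.0010 + 0.0130 = 0.2230
Σp_1ᵢ² = 0.20² + 0.24² + 0.25² + 0.05² + 0.26² = 0.0400 + 0.0576 + 0.0625 + 0.0025 + 0.0676 = 0.2302
Σp_2ᵢ² = 0.36² + 0.55² + 0.02² + 0.02² + 0.05² = 0.1296 + 0.3025 + 0.0004 + 0.0004 + 0.0025 = 0.4354
O = 0.2230 / √(0.2302 × 0.4354) = 0.2230 / 0.31659 = 0.7044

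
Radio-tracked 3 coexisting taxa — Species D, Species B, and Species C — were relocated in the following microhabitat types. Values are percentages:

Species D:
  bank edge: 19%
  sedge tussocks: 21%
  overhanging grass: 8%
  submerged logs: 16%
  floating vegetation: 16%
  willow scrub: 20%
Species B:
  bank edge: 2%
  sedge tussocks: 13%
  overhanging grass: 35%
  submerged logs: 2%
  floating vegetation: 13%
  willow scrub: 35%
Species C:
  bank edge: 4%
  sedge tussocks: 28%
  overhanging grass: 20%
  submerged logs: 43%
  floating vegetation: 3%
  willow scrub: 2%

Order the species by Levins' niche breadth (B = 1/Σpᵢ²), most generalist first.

Species D > Species B > Species C

Convert percentages to proportions (divide by 100).
Σp_Dᵢ² = 0.19² + 0.21² + 0.08² + 0.16² + 0.16² + 0.20² = 0.0361 + 0.0441 + 0.0064 + 0.0256 + 0.0256 + 0.0400 = 0.1778
B_D = 1 / 0.1778 = 5.6243
Σp_Bᵢ² = 0.02² + 0.13² + 0.35² + 0.02² + 0.13² + 0.35² = 0.0004 + 0.0169 + 0.1225 + 0.0004 + 0.0169 + 0.1225 = 0.2796
B_B = 1 / 0.2796 = 3.5765
Σp_Cᵢ² = 0.04² + 0.28² + 0.20² + 0.43² + 0.03² + 0.02² = 0.0016 + 0.0784 + 0.0400 + 0.1849 + 0.0009 + 0.0004 = 0.3062
B_C = 1 / 0.3062 = 3.2658
Ranking by B (broadest → narrowest): Species D (5.62) > Species B (3.58) > Species C (3.27)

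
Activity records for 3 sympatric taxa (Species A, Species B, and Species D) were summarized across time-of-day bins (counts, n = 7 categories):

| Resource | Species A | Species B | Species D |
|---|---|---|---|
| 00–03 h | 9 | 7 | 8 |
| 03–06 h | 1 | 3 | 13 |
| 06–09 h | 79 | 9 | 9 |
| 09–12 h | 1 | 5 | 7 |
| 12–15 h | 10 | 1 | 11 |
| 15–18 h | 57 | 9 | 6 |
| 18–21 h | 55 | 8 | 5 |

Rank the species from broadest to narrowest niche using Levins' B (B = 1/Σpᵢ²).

Proportions for Species A (n=212): 9/212=0.0425, 1/212=0.0047, 79/212=0.3726, 1/212=0.0047, 10/212=0.0472, 57/212=0.2689, 55/212=0.2594
Proportions for Species B (n=42): 7/42=0.1667, 3/42=0.0714, 9/42=0.2143, 5/42=0.1190, 1/42=0.0238, 9/42=0.2143, 8/42=0.1905
Proportions for Species D (n=59): 8/59=0.1356, 13/59=0.2203, 9/59=0.1525, 7/59=0.1186, 11/59=0.1864, 6/59=0.1017, 5/59=0.0847
Σp_Aᵢ² = 0.0425² + 0.0047² + 0.3726² + 0.0047² + 0.0472² + 0.2689² + 0.2594² = 0.001806 + 0.000022 + 0.138831 + 0.000022 + 0.002228 + 0.072307 + 0.067288 = 0.282504
B_A = 1 / 0.282504 = 3.5398
Σp_Bᵢ² = 0.1667² + 0.0714² + 0.2143² + 0.1190² + 0.0238² + 0.2143² + 0.1905² = 0.027789 + 0.005098 + 0.045924 + 0.014161 + 0.000566 + 0.045924 + 0.036290 = 0.175752
B_B = 1 / 0.175752 = 5.6898
Σp_Dᵢ² = 0.1356² + 0.2203² + 0.1525² + 0.1186² + 0.1864² + 0.1017² + 0.0847² = 0.018387 + 0.048532 + 0.023256 + 0.014066 + 0.034745 + 0.010343 + 0.007174 = 0.156503
B_D = 1 / 0.156503 = 6.3897
Ranking by B (broadest → narrowest): Species D (6.39) > Species B (5.69) > Species A (3.54)

Species D > Species B > Species A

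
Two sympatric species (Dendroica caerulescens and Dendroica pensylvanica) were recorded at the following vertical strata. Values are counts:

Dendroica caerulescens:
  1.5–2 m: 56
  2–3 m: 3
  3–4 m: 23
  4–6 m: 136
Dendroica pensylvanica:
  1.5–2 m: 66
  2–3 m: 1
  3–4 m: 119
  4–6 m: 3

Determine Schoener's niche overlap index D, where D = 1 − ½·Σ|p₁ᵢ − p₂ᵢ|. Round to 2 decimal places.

Proportions for Dendroica caerulescens (n=218): 56/218=0.2569, 3/218=0.0138, 23/218=0.1055, 136/218=0.6239
Proportions for Dendroica pensylvanica (n=189): 66/189=0.3492, 1/189=0.0053, 119/189=0.6296, 3/189=0.0159
Σ|p₁ᵢ − p₂ᵢ| = 0.0923 + 0.0085 + 0.5241 + 0.6080 = 1.2329
D = 1 − ½ × 1.2329 = 1 − 0.61645 = 0.38355

0.38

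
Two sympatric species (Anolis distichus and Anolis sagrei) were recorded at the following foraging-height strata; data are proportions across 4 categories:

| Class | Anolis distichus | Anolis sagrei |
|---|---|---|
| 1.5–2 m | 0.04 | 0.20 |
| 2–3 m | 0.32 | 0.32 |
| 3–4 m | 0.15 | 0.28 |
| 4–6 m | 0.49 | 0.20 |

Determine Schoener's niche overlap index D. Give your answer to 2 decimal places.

0.71

Σ|p₁ᵢ − p₂ᵢ| = 0.16 + 0.00 + 0.13 + 0.29 = 0.58
D = 1 − ½ × 0.58 = 1 − 0.290 = 0.7100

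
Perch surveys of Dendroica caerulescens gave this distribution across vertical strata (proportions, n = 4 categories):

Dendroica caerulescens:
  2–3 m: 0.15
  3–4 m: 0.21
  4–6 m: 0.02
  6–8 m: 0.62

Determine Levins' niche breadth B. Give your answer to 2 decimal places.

2.22

Σpᵢ² = 0.15² + 0.21² + 0.02² + 0.62² = 0.0225 + 0.0441 + 0.0004 + 0.3844 = 0.4514
B = 1 / 0.4514 = 2.2153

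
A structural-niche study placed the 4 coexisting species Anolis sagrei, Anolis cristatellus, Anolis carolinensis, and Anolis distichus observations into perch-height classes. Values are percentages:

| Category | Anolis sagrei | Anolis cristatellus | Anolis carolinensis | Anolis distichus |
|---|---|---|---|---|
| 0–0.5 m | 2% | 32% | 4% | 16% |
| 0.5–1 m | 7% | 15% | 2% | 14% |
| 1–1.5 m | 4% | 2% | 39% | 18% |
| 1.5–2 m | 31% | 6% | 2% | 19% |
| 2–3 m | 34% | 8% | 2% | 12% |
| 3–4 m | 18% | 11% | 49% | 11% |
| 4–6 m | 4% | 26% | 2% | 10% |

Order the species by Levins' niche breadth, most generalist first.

Convert percentages to proportions (divide by 100).
Σp_sagrᵢ² = 0.02² + 0.07² + 0.04² + 0.31² + 0.34² + 0.18² + 0.04² = 0.0004 + 0.0049 + 0.0016 + 0.0961 + 0.1156 + 0.0324 + 0.0016 = 0.2526
B_sagr = 1 / 0.2526 = 3.9588
Σp_crisᵢ² = 0.32² + 0.15² + 0.02² + 0.06² + 0.08² + 0.11² + 0.26² = 0.1024 + 0.0225 + 0.0004 + 0.0036 + 0.0064 + 0.0121 + 0.0676 = 0.2150
B_cris = 1 / 0.2150 = 4.6512
Σp_caroᵢ² = 0.04² + 0.02² + 0.39² + 0.02² + 0.02² + 0.49² + 0.02² = 0.0016 + 0.0004 + 0.1521 + 0.0004 + 0.0004 + 0.2401 + 0.0004 = 0.3954
B_caro = 1 / 0.3954 = 2.5291
Σp_distᵢ² = 0.16² + 0.14² + 0.18² + 0.19² + 0.12² + 0.11² + 0.10² = 0.0256 + 0.0196 + 0.0324 + 0.0361 + 0.0144 + 0.0121 + 0.0100 = 0.1502
B_dist = 1 / 0.1502 = 6.6578
Ranking by B (broadest → narrowest): Anolis distichus (6.66) > Anolis cristatellus (4.65) > Anolis sagrei (3.96) > Anolis carolinensis (2.53)

Anolis distichus > Anolis cristatellus > Anolis sagrei > Anolis carolinensis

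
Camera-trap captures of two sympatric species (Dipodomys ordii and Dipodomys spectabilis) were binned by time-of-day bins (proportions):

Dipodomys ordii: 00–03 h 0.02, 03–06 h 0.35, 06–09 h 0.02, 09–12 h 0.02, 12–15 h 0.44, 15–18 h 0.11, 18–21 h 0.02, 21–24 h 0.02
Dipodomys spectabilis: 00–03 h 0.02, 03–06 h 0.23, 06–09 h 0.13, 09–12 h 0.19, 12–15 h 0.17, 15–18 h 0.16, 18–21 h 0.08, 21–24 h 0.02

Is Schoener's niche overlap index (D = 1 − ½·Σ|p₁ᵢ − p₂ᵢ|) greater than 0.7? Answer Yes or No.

Σ|p₁ᵢ − p₂ᵢ| = 0.00 + 0.12 + 0.11 + 0.17 + 0.27 + 0.05 + 0.06 + 0.00 = 0.78
D = 1 − ½ × 0.78 = 1 − 0.390 = 0.6100
D = 0.6100 < 0.7 → No.

No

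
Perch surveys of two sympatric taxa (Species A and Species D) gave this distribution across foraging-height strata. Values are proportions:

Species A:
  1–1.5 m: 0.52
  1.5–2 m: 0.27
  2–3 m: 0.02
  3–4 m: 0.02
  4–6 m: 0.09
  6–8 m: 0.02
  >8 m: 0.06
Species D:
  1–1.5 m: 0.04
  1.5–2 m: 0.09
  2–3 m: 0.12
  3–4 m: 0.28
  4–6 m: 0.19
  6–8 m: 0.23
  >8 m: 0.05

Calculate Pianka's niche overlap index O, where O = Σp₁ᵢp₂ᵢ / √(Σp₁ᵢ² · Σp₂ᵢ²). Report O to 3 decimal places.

0.296

Σ p₁ᵢp₂ᵢ = 0.0208 + 0.0243 + 0.0024 + 0.0056 + 0.0171 + 0.0046 + 0.0030 = 0.0778
Σp_1ᵢ² = 0.52² + 0.27² + 0.02² + 0.02² + 0.09² + 0.02² + 0.06² = 0.2704 + 0.0729 + 0.0004 + 0.0004 + 0.0081 + 0.0004 + 0.0036 = 0.3562
Σp_2ᵢ² = 0.04² + 0.09² + 0.12² + 0.28² + 0.19² + 0.23² + 0.05² = 0.0016 + 0.0081 + 0.0144 + 0.0784 + 0.0361 + 0.0529 + 0.0025 = 0.1940
O = 0.0778 / √(0.3562 × 0.1940) = 0.0778 / 0.262874 = 0.29596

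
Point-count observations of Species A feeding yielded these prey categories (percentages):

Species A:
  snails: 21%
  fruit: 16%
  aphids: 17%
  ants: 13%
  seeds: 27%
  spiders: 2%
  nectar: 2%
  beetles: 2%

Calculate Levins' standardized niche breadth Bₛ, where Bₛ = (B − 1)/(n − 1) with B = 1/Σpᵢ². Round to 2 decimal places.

0.61

Convert percentages to proportions (divide by 100).
Σpᵢ² = 0.21² + 0.16² + 0.17² + 0.13² + 0.27² + 0.02² + 0.02² + 0.02² = 0.0441 + 0.0256 + 0.0289 + 0.0169 + 0.0729 + 0.0004 + 0.0004 + 0.0004 = 0.1896
B = 1 / 0.1896 = 5.2743
Bₛ = (B − 1)/(n − 1) = (5.2743 − 1)/(8 − 1) = 4.2743/7 = 0.6106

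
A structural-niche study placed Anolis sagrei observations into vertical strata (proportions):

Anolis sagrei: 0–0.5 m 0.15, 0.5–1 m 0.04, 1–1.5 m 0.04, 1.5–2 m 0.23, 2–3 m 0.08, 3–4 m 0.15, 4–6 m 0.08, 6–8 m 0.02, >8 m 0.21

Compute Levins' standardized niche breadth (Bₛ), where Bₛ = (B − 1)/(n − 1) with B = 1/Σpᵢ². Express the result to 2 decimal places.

0.66

Σpᵢ² = 0.15² + 0.04² + 0.04² + 0.23² + 0.08² + 0.15² + 0.08² + 0.02² + 0.21² = 0.0225 + 0.0016 + 0.0016 + 0.0529 + 0.0064 + 0.0225 + 0.0064 + 0.0004 + 0.0441 = 0.1584
B = 1 / 0.1584 = 6.3131
Bₛ = (B − 1)/(n − 1) = (6.3131 − 1)/(9 − 1) = 5.3131/8 = 0.6641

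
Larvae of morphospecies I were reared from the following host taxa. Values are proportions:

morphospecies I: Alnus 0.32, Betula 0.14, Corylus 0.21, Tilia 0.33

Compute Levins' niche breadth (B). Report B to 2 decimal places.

3.64

Σpᵢ² = 0.32² + 0.14² + 0.21² + 0.33² = 0.1024 + 0.0196 + 0.0441 + 0.1089 = 0.2750
B = 1 / 0.2750 = 3.6364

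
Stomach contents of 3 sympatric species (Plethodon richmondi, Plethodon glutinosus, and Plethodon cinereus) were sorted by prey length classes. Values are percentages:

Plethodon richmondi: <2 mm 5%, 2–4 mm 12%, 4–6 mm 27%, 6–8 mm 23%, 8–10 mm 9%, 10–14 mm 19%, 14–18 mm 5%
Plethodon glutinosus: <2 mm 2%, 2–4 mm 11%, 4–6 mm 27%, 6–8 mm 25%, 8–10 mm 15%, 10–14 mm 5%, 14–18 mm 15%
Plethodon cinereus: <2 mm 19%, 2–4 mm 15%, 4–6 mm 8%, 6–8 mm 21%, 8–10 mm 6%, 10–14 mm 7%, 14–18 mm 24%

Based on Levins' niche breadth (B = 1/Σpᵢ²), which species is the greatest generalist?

Convert percentages to proportions (divide by 100).
Σp_richᵢ² = 0.05² + 0.12² + 0.27² + 0.23² + 0.09² + 0.19² + 0.05² = 0.0025 + 0.0144 + 0.0729 + 0.0529 + 0.0081 + 0.0361 + 0.0025 = 0.1894
B_rich = 1 / 0.1894 = 5.2798
Σp_glutᵢ² = 0.02² + 0.11² + 0.27² + 0.25² + 0.15² + 0.05² + 0.15² = 0.0004 + 0.0121 + 0.0729 + 0.0625 + 0.0225 + 0.0025 + 0.0225 = 0.1954
B_glut = 1 / 0.1954 = 5.1177
Σp_cineᵢ² = 0.19² + 0.15² + 0.08² + 0.21² + 0.06² + 0.07² + 0.24² = 0.0361 + 0.0225 + 0.0064 + 0.0441 + 0.0036 + 0.0049 + 0.0576 = 0.1752
B_cine = 1 / 0.1752 = 5.7078
Highest B → broadest niche (most generalist): Plethodon cinereus (B = 5.71).

Plethodon cinereus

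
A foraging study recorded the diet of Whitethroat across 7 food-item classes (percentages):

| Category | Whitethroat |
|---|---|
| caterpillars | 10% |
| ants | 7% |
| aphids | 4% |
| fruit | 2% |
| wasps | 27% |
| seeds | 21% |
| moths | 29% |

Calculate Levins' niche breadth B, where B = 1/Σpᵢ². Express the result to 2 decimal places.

Convert percentages to proportions (divide by 100).
Σpᵢ² = 0.10² + 0.07² + 0.04² + 0.02² + 0.27² + 0.21² + 0.29² = 0.0100 + 0.0049 + 0.0016 + 0.0004 + 0.0729 + 0.0441 + 0.0841 = 0.2180
B = 1 / 0.2180 = 4.5872

4.59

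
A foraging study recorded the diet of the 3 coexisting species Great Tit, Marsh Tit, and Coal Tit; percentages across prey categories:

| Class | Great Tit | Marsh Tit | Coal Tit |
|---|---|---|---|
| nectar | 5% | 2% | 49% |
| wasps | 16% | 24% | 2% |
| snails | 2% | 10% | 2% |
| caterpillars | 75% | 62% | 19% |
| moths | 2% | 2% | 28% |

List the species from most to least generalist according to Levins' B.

Coal Tit > Marsh Tit > Great Tit

Convert percentages to proportions (divide by 100).
Σp_Greaᵢ² = 0.05² + 0.16² + 0.02² + 0.75² + 0.02² = 0.0025 + 0.0256 + 0.0004 + 0.5625 + 0.0004 = 0.5914
B_Grea = 1 / 0.5914 = 1.6909
Σp_Marsᵢ² = 0.02² + 0.24² + 0.10² + 0.62² + 0.02² = 0.0004 + 0.0576 + 0.0100 + 0.3844 + 0.0004 = 0.4528
B_Mars = 1 / 0.4528 = 2.2085
Σp_Coalᵢ² = 0.49² + 0.02² + 0.02² + 0.19² + 0.28² = 0.2401 + 0.0004 + 0.0004 + 0.0361 + 0.0784 = 0.3554
B_Coal = 1 / 0.3554 = 2.8137
Ranking by B (broadest → narrowest): Coal Tit (2.81) > Marsh Tit (2.21) > Great Tit (1.69)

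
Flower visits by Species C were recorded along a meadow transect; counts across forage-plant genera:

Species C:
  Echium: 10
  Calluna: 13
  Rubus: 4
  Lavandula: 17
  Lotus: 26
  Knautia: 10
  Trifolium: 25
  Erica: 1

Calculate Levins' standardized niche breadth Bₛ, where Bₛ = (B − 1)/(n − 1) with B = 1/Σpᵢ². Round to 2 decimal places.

Proportions for Species C (n=106): 10/106=0.0943, 13/106=0.1226, 4/106=0.0377, 17/106=0.1604, 26/106=0.2453, 10/106=0.0943, 25/106=0.2358, 1/106=0.0094
Σpᵢ² = 0.0943² + 0.1226² + 0.0377² + 0.1604² + 0.2453² + 0.0943² + 0.2358² + 0.0094² = 0.008892 + 0.015031 + 0.001421 + 0.025728 + 0.060172 + 0.008892 + 0.055602 + 0.000088 = 0.175826
B = 1 / 0.175826 = 5.6874
Bₛ = (B − 1)/(n − 1) = (5.6874 − 1)/(8 − 1) = 4.6874/7 = 0.6696

0.67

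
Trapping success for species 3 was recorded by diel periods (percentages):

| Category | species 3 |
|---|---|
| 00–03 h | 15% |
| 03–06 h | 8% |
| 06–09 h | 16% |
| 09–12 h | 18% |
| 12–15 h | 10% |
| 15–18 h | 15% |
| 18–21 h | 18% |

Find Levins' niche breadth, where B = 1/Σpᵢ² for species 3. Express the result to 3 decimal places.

Convert percentages to proportions (divide by 100).
Σpᵢ² = 0.15² + 0.08² + 0.16² + 0.18² + 0.10² + 0.15² + 0.18² = 0.0225 + 0.0064 + 0.0256 + 0.0324 + 0.0100 + 0.0225 + 0.0324 = 0.1518
B = 1 / 0.1518 = 6.58762

6.588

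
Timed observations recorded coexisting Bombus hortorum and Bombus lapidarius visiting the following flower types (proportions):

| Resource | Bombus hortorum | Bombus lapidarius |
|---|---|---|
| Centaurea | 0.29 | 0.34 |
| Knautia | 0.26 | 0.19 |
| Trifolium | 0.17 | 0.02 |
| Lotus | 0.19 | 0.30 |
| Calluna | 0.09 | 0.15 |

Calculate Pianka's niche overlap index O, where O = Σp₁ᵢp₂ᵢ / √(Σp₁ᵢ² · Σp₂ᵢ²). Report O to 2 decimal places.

Σ p₁ᵢp₂ᵢ = 0.0986 + 0.0494 + 0.0034 + 0.0570 + 0.0135 = 0.2219
Σp_1ᵢ² = 0.29² + 0.26² + 0.17² + 0.19² + 0.09² = 0.0841 + 0.0676 + 0.0289 + 0.0361 + 0.0081 = 0.2248
Σp_2ᵢ² = 0.34² + 0.19² + 0.02² + 0.30² + 0.15² = 0.1156 + 0.0361 + 0.0004 + 0.0900 + 0.0225 = 0.2646
O = 0.2219 / √(0.2248 × 0.2646) = 0.2219 / 0.24389 = 0.9098

0.91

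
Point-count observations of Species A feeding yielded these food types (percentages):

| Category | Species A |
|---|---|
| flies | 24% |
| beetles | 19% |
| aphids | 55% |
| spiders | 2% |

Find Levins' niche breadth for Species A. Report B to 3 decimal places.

Convert percentages to proportions (divide by 100).
Σpᵢ² = 0.24² + 0.19² + 0.55² + 0.02² = 0.0576 + 0.0361 + 0.3025 + 0.0004 = 0.3966
B = 1 / 0.3966 = 2.52143

2.521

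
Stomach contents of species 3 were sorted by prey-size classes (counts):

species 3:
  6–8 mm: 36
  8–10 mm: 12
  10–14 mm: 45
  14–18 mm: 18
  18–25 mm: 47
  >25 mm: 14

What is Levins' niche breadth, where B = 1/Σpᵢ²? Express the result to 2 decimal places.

4.78

Proportions for species 3 (n=172): 36/172=0.2093, 12/172=0.0698, 45/172=0.2616, 18/172=0.1047, 47/172=0.2733, 14/172=0.0814
Σpᵢ² = 0.2093² + 0.0698² + 0.2616² + 0.1047² + 0.2733² + 0.0814² = 0.043806 + 0.004872 + 0.068435 + 0.010962 + 0.074693 + 0.006626 = 0.209394
B = 1 / 0.209394 = 4.7757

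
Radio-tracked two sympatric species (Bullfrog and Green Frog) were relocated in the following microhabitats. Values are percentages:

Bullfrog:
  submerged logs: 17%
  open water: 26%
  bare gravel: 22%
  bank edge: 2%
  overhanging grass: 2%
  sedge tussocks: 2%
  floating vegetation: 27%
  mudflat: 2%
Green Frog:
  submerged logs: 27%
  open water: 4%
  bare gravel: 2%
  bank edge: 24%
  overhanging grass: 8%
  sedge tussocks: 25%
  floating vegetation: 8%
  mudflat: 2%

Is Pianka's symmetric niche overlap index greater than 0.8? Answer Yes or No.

Convert percentages to proportions (divide by 100).
Σ p₁ᵢp₂ᵢ = 0.0459 + 0.0104 + 0.0044 + 0.0048 + 0.0016 + 0.0050 + 0.0216 + 0.0004 = 0.0941
Σp_1ᵢ² = 0.17² + 0.26² + 0.22² + 0.02² + 0.02² + 0.02² + 0.27² + 0.02² = 0.0289 + 0.0676 + 0.0484 + 0.0004 + 0.0004 + 0.0004 + 0.0729 + 0.0004 = 0.2194
Σp_2ᵢ² = 0.27² + 0.04² + 0.02² + 0.24² + 0.08² + 0.25² + 0.08² + 0.02² = 0.0729 + 0.0016 + 0.0004 + 0.0576 + 0.0064 + 0.0625 + 0.0064 + 0.0004 = 0.2082
O = 0.0941 / √(0.2194 × 0.2082) = 0.0941 / 0.21373 = 0.4403
O = 0.4403 < 0.8 → No.

No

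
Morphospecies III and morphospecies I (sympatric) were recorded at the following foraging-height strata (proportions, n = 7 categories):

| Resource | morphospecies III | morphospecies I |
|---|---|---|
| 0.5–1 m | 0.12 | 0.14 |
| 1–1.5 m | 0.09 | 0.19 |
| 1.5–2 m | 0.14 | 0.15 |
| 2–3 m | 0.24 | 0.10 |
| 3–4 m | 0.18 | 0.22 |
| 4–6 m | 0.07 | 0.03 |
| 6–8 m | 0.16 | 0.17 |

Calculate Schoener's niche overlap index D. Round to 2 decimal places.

0.82

Σ|p₁ᵢ − p₂ᵢ| = 0.02 + 0.10 + 0.01 + 0.14 + 0.04 + 0.04 + 0.01 = 0.36
D = 1 − ½ × 0.36 = 1 − 0.180 = 0.8200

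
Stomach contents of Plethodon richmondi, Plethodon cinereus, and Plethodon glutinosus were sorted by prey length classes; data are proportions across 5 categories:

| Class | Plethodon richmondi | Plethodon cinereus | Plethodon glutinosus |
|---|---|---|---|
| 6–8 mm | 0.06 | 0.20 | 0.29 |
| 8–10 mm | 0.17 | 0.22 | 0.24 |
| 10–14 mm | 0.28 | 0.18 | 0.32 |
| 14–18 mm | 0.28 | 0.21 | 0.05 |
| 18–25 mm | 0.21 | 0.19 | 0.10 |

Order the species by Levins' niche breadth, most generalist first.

Plethodon cinereus > Plethodon richmondi > Plethodon glutinosus

Σp_richᵢ² = 0.06² + 0.17² + 0.28² + 0.28² + 0.21² = 0.0036 + 0.0289 + 0.0784 + 0.0784 + 0.0441 = 0.2334
B_rich = 1 / 0.2334 = 4.2845
Σp_cineᵢ² = 0.20² + 0.22² + 0.18² + 0.21² + 0.19² = 0.0400 + 0.0484 + 0.0324 + 0.0441 + 0.0361 = 0.2010
B_cine = 1 / 0.2010 = 4.9751
Σp_glutᵢ² = 0.29² + 0.24² + 0.32² + 0.05² + 0.10² = 0.0841 + 0.0576 + 0.1024 + 0.0025 + 0.0100 = 0.2566
B_glut = 1 / 0.2566 = 3.8971
Ranking by B (broadest → narrowest): Plethodon cinereus (4.98) > Plethodon richmondi (4.28) > Plethodon glutinosus (3.90)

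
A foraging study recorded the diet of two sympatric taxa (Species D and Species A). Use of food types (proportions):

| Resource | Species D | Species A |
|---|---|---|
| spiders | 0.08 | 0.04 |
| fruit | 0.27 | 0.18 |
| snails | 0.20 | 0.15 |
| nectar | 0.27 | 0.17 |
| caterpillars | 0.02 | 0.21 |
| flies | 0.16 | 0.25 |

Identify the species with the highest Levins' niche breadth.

Σp_Dᵢ² = 0.08² + 0.27² + 0.20² + 0.27² + 0.02² + 0.16² = 0.0064 + 0.0729 + 0.0400 + 0.0729 + 0.0004 + 0.0256 = 0.2182
B_D = 1 / 0.2182 = 4.5830
Σp_Aᵢ² = 0.04² + 0.18² + 0.15² + 0.17² + 0.21² + 0.25² = 0.0016 + 0.0324 + 0.0225 + 0.0289 + 0.0441 + 0.0625 = 0.1920
B_A = 1 / 0.1920 = 5.2083
Highest B → broadest niche (most generalist): Species A (B = 5.21).

Species A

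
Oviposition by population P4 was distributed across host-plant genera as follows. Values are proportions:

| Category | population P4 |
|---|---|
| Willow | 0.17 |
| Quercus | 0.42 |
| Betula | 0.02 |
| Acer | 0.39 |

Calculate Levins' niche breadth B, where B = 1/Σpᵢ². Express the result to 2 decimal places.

2.79

Σpᵢ² = 0.17² + 0.42² + 0.02² + 0.39² = 0.0289 + 0.1764 + 0.0004 + 0.1521 = 0.3578
B = 1 / 0.3578 = 2.7949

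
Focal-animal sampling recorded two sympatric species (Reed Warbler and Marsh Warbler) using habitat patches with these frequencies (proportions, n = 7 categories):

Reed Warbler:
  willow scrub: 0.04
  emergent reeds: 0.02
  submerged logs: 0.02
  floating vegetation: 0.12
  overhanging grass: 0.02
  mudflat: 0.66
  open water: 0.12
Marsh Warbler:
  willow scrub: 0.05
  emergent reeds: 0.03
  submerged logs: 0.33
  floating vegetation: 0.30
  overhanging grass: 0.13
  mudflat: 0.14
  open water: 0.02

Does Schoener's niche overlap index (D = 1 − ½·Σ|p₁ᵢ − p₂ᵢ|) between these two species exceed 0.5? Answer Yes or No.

Σ|p₁ᵢ − p₂ᵢ| = 0.01 + 0.01 + 0.31 + 0.18 + 0.11 + 0.52 + 0.10 = 1.24
D = 1 − ½ × 1.24 = 1 − 0.620 = 0.3800
D = 0.3800 < 0.5 → No.

No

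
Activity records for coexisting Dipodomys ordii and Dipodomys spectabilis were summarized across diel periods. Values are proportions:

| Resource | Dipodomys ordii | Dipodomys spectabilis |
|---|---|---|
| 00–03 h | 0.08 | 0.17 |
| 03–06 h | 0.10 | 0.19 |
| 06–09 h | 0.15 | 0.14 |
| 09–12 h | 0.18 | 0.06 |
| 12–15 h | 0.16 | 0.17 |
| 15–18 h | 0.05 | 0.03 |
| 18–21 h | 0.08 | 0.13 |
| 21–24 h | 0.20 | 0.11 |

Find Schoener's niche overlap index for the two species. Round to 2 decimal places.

Σ|p₁ᵢ − p₂ᵢ| = 0.09 + 0.09 + 0.01 + 0.12 + 0.01 + 0.02 + 0.05 + 0.09 = 0.48
D = 1 − ½ × 0.48 = 1 − 0.240 = 0.7600

0.76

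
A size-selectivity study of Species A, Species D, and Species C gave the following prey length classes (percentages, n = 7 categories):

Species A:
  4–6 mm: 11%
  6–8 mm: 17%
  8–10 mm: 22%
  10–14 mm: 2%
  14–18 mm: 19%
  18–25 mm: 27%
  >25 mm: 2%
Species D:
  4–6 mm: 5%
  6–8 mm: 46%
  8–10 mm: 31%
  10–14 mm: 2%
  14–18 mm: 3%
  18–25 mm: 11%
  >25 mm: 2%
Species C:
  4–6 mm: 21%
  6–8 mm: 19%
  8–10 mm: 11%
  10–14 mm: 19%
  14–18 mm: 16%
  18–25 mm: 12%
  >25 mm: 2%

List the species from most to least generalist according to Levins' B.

Species C > Species A > Species D

Convert percentages to proportions (divide by 100).
Σp_Aᵢ² = 0.11² + 0.17² + 0.22² + 0.02² + 0.19² + 0.27² + 0.02² = 0.0121 + 0.0289 + 0.0484 + 0.0004 + 0.0361 + 0.0729 + 0.0004 = 0.1992
B_A = 1 / 0.1992 = 5.0201
Σp_Dᵢ² = 0.05² + 0.46² + 0.31² + 0.02² + 0.03² + 0.11² + 0.02² = 0.0025 + 0.2116 + 0.0961 + 0.0004 + 0.0009 + 0.0121 + 0.0004 = 0.3240
B_D = 1 / 0.3240 = 3.0864
Σp_Cᵢ² = 0.21² + 0.19² + 0.11² + 0.19² + 0.16² + 0.12² + 0.02² = 0.0441 + 0.0361 + 0.0121 + 0.0361 + 0.0256 + 0.0144 + 0.0004 = 0.1688
B_C = 1 / 0.1688 = 5.9242
Ranking by B (broadest → narrowest): Species C (5.92) > Species A (5.02) > Species D (3.09)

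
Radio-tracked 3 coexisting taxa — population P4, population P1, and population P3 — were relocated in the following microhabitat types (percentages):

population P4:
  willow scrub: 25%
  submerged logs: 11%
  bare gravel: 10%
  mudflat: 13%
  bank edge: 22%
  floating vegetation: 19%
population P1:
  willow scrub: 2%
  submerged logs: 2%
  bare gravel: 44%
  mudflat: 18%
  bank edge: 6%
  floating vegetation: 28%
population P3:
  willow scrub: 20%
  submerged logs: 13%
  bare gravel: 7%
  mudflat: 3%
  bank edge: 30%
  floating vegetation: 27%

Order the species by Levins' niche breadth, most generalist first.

population P4 > population P3 > population P1

Convert percentages to proportions (divide by 100).
Σp_P4ᵢ² = 0.25² + 0.11² + 0.10² + 0.13² + 0.22² + 0.19² = 0.0625 + 0.0121 + 0.0100 + 0.0169 + 0.0484 + 0.0361 = 0.1860
B_P4 = 1 / 0.1860 = 5.3763
Σp_P1ᵢ² = 0.02² + 0.02² + 0.44² + 0.18² + 0.06² + 0.28² = 0.0004 + 0.0004 + 0.1936 + 0.0324 + 0.0036 + 0.0784 = 0.3088
B_P1 = 1 / 0.3088 = 3.2383
Σp_P3ᵢ² = 0.20² + 0.13² + 0.07² + 0.03² + 0.30² + 0.27² = 0.0400 + 0.0169 + 0.0049 + 0.0009 + 0.0900 + 0.0729 = 0.2256
B_P3 = 1 / 0.2256 = 4.4326
Ranking by B (broadest → narrowest): population P4 (5.38) > population P3 (4.43) > population P1 (3.24)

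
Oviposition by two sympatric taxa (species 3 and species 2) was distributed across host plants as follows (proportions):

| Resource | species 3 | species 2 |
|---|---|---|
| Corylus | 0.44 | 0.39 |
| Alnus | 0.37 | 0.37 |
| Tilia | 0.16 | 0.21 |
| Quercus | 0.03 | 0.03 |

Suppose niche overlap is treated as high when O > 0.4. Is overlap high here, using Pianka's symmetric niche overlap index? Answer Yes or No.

Σ p₁ᵢp₂ᵢ = 0.1716 + 0.1369 + 0.0336 + 0.0009 = 0.3430
Σp_1ᵢ² = 0.44² + 0.37² + 0.16² + 0.03² = 0.1936 + 0.1369 + 0.0256 + 0.0009 = 0.3570
Σp_2ᵢ² = 0.39² + 0.37² + 0.21² + 0.03² = 0.1521 + 0.1369 + 0.0441 + 0.0009 = 0.3340
O = 0.3430 / √(0.3570 × 0.3340) = 0.3430 / 0.34531 = 0.9933
O = 0.9933 > 0.4 → Yes.

Yes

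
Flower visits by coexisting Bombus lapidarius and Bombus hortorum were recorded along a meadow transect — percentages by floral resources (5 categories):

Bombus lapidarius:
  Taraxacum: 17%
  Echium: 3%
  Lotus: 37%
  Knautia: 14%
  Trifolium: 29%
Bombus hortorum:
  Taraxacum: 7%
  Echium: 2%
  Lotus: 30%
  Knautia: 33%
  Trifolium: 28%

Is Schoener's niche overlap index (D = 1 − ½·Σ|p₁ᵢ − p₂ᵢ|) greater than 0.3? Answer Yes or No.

Convert percentages to proportions (divide by 100).
Σ|p₁ᵢ − p₂ᵢ| = 0.10 + 0.01 + 0.07 + 0.19 + 0.01 = 0.38
D = 1 − ½ × 0.38 = 1 − 0.190 = 0.8100
D = 0.8100 > 0.3 → Yes.

Yes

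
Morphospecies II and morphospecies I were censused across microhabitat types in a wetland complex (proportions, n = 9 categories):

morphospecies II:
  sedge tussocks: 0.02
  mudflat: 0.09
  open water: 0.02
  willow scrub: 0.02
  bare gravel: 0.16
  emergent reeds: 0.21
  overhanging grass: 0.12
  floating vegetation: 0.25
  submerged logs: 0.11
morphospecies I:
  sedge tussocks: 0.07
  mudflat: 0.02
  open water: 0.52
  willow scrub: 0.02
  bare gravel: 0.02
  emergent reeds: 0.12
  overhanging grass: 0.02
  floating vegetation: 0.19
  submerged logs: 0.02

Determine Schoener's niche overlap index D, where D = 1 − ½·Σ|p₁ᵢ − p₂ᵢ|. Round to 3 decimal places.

Σ|p₁ᵢ − p₂ᵢ| = 0.05 + 0.07 + 0.50 + 0.00 + 0.14 + 0.09 + 0.10 + 0.06 + 0.09 = 1.10
D = 1 − ½ × 1.10 = 1 − 0.550 = 0.45000

0.450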